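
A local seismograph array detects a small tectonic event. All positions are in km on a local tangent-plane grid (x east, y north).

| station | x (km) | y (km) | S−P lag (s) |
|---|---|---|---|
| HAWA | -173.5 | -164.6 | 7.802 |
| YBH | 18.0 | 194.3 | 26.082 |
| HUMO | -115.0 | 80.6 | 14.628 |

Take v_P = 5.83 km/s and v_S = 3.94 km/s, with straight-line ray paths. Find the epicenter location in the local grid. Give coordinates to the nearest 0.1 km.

Distance from S−P lag: d = Δt · v_P v_S / (v_P − v_S) = Δt · (5.83·3.94)/(5.83−3.94) ≈ 12.1535·Δt.
So d_HAWA = 94.82, d_YBH = 316.99, d_HUMO = 177.78 km.
Circle about each station: (x + 173.5)² + (y + 164.6)² = 94.82²; (x − 18.0)² + (y − 194.3)² = 316.99²; (x + 115.0)² + (y − 80.6)² = 177.78².
Subtracting the HAWA equation from the YBH and HUMO equations removes the quadratic terms:
383.0 x + 717.8 y = -110610.75
117.0 x + 490.4 y = -60088.95
Solving the 2×2 system: x ≈ -107.0, y ≈ -97.0 km.

(-107.0, -97.0)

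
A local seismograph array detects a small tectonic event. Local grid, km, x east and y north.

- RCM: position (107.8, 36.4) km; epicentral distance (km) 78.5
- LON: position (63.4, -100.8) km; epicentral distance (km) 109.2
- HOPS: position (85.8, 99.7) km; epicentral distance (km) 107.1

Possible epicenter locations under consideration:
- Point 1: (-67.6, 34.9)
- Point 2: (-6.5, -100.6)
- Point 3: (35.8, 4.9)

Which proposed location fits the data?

Point 3

For each candidate, compare |candidate − station| to the reported distance:
Point 1: residuals RCM 96.9, LON 79.4, HOPS 59.4 → max 96.9 km
Point 2: residuals RCM 99.9, LON 39.3, HOPS 113.4 → max 113.4 km
Point 3: residuals RCM 0.1, LON 0.0, HOPS 0.1 → max 0.1 km
Only Point 3 has all residuals ≈ 0.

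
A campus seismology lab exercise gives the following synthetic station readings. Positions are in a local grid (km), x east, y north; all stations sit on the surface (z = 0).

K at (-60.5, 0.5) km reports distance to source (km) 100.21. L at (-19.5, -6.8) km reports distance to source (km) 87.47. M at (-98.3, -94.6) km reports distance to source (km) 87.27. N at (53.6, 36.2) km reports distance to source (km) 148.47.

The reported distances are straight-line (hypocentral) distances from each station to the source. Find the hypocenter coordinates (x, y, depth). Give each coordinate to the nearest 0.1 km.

x ≈ -24.8 km, y ≈ -81.5 km, depth ≈ 45.2 km

Each station gives a sphere (x−x_i)² + (y−y_i)² + z² = d_i² (stations at z=0).
Subtracting the K sphere from L and M: z² cancels, leaving linear equations in x and y:
82.0 x − 14.6 y = -842.97
-75.6 x − 190.2 y = 17377.54
Solving: x ≈ -24.793, y ≈ -81.510 km (keep extra digits for the depth step; rounded: -24.8, -81.5).
Then from the K sphere: z² = 100.21² − (x + 60.5)² − (y − 0.5)² with x = -24.793, y = -81.510, so z ≈ 45.182 ≈ 45.2 km.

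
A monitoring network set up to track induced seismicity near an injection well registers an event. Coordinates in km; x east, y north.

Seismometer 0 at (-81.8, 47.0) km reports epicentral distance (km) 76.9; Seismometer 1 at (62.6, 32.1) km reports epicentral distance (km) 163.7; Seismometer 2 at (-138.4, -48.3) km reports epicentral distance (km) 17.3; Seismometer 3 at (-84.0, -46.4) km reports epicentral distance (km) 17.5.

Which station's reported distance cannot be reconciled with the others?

Solve using three stations at a time. Using Seismometer 0, Seismometer 1, Seismometer 3 (subtract circle equations pairwise → linear system) gives (x, y) ≈ (-89.0, -29.6).
Distances from that point to each station vs reported:
  Seismometer 0: calculated 76.9 vs reported 76.9 → residual 0.0 km
  Seismometer 1: calculated 163.7 vs reported 163.7 → residual 0.0 km
  Seismometer 2: calculated 52.8 vs reported 17.3 → residual 35.5 km
  Seismometer 3: calculated 17.6 vs reported 17.5 → residual 0.1 km
Seismometer 0, Seismometer 1, Seismometer 3 are mutually consistent (residuals ≈ 0); Seismometer 2 is off by 35.5 km.

Seismometer 2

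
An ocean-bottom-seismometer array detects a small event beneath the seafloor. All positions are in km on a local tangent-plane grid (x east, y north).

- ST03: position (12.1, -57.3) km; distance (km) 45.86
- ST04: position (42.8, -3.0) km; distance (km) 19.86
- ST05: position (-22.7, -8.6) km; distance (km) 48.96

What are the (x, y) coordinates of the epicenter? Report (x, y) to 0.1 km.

x ≈ 26.0 km, y ≈ -13.6 km

Circle about each station: (x − 12.1)² + (y + 57.3)² = 45.86²; (x − 42.8)² + (y + 3.0)² = 19.86²; (x + 22.7)² + (y + 8.6)² = 48.96².
Subtracting pairs of circle equations eliminates x²+y² and gives linear equations (the radical axes):
61.4 x + 108.6 y = 119.86
-69.6 x + 97.4 y = -3134.39
Solving the 2×2 system: x ≈ 26.0, y ≈ -13.6 km.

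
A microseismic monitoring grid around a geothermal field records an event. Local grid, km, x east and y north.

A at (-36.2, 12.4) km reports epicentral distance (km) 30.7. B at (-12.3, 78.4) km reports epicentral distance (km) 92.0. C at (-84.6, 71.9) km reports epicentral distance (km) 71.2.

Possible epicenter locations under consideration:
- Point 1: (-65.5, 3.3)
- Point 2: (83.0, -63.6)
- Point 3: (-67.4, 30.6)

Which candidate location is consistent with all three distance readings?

Point 1

For each candidate, compare |candidate − station| to the reported distance:
Point 1: residuals A 0.0, B 0.0, C 0.0 → max 0.0 km
Point 2: residuals A 110.7, B 79.0, C 144.3 → max 144.3 km
Point 3: residuals A 5.4, B 19.1, C 26.5 → max 26.5 km
Only Point 1 has all residuals ≈ 0.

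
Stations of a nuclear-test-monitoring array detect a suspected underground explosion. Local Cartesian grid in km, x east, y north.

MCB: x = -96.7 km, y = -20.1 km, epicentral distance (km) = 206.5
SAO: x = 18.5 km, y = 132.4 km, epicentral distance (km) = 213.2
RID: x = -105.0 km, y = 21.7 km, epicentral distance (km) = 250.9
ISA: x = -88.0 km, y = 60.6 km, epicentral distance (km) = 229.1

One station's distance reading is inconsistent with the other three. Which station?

Solve using three stations at a time. Using MCB, SAO, ISA (subtract circle equations pairwise → linear system) gives (x, y) ≈ (105.1, -62.0).
Distances from that point to each station vs reported:
  MCB: calculated 206.2 vs reported 206.5 → residual 0.3 km
  SAO: calculated 212.9 vs reported 213.2 → residual 0.3 km
  RID: calculated 226.2 vs reported 250.9 → residual 24.7 km
  ISA: calculated 228.8 vs reported 229.1 → residual 0.3 km
MCB, SAO, ISA are mutually consistent (residuals ≈ 0); RID is off by 24.7 km.

RID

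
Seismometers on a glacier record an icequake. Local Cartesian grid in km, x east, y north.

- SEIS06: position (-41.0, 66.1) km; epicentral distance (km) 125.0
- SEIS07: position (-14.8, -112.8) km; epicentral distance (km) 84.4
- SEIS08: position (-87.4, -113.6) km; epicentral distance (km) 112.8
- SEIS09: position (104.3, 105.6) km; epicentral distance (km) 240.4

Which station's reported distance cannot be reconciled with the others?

SEIS08

Solve using three stations at a time. Using SEIS06, SEIS07, SEIS09 (subtract circle equations pairwise → linear system) gives (x, y) ≈ (-75.4, -54.1).
Distances from that point to each station vs reported:
  SEIS06: calculated 125.0 vs reported 125.0 → residual 0.0 km
  SEIS07: calculated 84.4 vs reported 84.4 → residual 0.0 km
  SEIS08: calculated 60.7 vs reported 112.8 → residual 52.1 km
  SEIS09: calculated 240.4 vs reported 240.4 → residual 0.0 km
SEIS06, SEIS07, SEIS09 are mutually consistent (residuals ≈ 0); SEIS08 is off by 52.1 km.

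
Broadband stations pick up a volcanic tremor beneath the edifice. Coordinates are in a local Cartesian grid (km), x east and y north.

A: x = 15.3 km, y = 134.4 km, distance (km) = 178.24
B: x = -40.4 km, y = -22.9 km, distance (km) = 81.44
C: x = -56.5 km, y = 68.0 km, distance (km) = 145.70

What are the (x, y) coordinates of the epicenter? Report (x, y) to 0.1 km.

x ≈ 38.7 km, y ≈ -42.3 km

Circle about each station: (x − 15.3)² + (y − 134.4)² = 178.24²; (x + 40.4)² + (y + 22.9)² = 81.44²; (x + 56.5)² + (y − 68.0)² = 145.70².
Subtracting the A equation from the B and C equations removes the quadratic terms:
-111.4 x − 314.6 y = 8996.14
-143.6 x − 132.8 y = 59.81
Solving the 2×2 system: x ≈ 38.7, y ≈ -42.3 km.
Check against A (with the unrounded x, y): √((x − 15.3)²+(y − 134.4)²) = 178.24 ≈ 178.24 km. ✓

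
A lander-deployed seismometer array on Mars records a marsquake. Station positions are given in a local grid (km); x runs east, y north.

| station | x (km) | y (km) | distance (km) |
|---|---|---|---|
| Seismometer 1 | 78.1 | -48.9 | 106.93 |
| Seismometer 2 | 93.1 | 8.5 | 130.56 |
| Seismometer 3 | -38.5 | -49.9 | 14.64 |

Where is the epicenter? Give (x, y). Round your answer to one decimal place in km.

(-28.4, -39.3)

Circle about each station: (x − 78.1)² + (y + 48.9)² = 106.93²; (x − 93.1)² + (y − 8.5)² = 130.56²; (x + 38.5)² + (y + 49.9)² = 14.64².
Subtracting the Seismometer 1 equation from the Seismometer 2 and Seismometer 3 equations removes the quadratic terms:
30.0 x + 114.8 y = -5362.85
-233.2 x − 2.0 y = 6701.14
Solving the 2×2 system: x ≈ -28.4, y ≈ -39.3 km.
Check against Seismometer 1 (with the unrounded x, y): √((x − 78.1)²+(y + 48.9)²) = 106.93 ≈ 106.93 km. ✓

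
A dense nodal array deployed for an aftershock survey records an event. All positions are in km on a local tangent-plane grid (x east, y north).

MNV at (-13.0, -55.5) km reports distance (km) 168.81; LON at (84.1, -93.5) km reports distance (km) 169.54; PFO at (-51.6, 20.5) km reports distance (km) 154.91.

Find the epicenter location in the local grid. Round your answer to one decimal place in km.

x ≈ 93.1 km, y ≈ 75.8 km

Circle about each station: (x + 13.0)² + (y + 55.5)² = 168.81²; (x − 84.1)² + (y + 93.5)² = 169.54²; (x + 51.6)² + (y − 20.5)² = 154.91².
Subtracting the MNV equation from the LON and PFO equations removes the quadratic terms:
194.2 x − 76.0 y = 12318.81
-77.2 x + 152.0 y = 4333.27
Solving the 2×2 system: x ≈ 93.1, y ≈ 75.8 km.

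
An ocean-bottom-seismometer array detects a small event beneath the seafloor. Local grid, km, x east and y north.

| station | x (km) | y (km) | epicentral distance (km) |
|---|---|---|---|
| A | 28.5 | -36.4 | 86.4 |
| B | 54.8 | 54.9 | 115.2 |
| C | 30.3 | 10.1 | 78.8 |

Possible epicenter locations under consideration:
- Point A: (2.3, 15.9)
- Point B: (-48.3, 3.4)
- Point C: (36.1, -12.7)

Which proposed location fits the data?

Point B

For each candidate, compare |candidate − station| to the reported distance:
Point A: residuals A 27.9, B 49.8, C 50.2 → max 50.2 km
Point B: residuals A 0.1, B 0.0, C 0.1 → max 0.1 km
Point C: residuals A 61.5, B 45.1, C 55.3 → max 61.5 km
Only Point B has all residuals ≈ 0.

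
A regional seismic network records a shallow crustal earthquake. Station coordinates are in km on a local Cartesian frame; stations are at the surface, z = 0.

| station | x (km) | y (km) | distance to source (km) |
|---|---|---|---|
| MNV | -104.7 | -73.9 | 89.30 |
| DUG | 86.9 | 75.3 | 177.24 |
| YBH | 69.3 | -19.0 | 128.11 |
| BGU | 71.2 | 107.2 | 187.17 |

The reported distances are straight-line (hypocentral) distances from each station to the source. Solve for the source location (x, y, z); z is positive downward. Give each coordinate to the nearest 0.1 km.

(-47.8, -27.9, 51.2)

Each station gives a sphere (x−x_i)² + (y−y_i)² + z² = d_i² (stations at z=0).
Subtracting the MNV sphere from DUG and YBH: z² cancels, leaving linear equations in x and y:
383.2 x + 298.4 y = -26641.13
348.0 x + 109.8 y = -19697.49
Solving: x ≈ -47.801, y ≈ -27.895 km (keep extra digits for the depth step; rounded: -47.8, -27.9).
Then from the MNV sphere: z² = 89.30² − (x + 104.7)² − (y + 73.9)² with x = -47.801, y = -27.895, so z ≈ 51.191 ≈ 51.2 km.
Check against BGU (with the unrounded solution): distance 187.17 ≈ 187.17 km. ✓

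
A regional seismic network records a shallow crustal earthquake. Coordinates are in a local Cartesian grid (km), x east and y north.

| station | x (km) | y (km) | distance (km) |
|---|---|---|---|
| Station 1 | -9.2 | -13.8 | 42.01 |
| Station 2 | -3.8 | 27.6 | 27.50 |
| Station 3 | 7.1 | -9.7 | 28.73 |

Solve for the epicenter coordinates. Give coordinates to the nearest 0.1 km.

Circle about each station: (x + 9.2)² + (y + 13.8)² = 42.01²; (x + 3.8)² + (y − 27.6)² = 27.50²; (x − 7.1)² + (y + 9.7)² = 28.73².
Subtracting the Station 1 equation from the Station 2 and Station 3 equations removes the quadratic terms:
10.8 x + 82.8 y = 1509.71
32.6 x + 8.2 y = 808.85
Solving the 2×2 system: x ≈ 20.9, y ≈ 15.5 km.
Check against Station 1 (with the unrounded x, y): √((x + 9.2)²+(y + 13.8)²) = 42.02 ≈ 42.01 km. ✓

x ≈ 20.9 km, y ≈ 15.5 km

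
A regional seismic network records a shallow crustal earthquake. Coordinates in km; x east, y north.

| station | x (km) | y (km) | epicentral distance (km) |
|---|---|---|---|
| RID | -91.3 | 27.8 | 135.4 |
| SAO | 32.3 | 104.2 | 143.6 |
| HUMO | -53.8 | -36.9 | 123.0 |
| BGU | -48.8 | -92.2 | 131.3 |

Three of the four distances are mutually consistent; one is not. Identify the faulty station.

RID

Solve using three stations at a time. Using SAO, HUMO, BGU (subtract circle equations pairwise → linear system) gives (x, y) ≈ (69.2, -34.6).
Distances from that point to each station vs reported:
  RID: calculated 172.2 vs reported 135.4 → residual 36.8 km
  SAO: calculated 143.6 vs reported 143.6 → residual 0.0 km
  HUMO: calculated 123.0 vs reported 123.0 → residual 0.0 km
  BGU: calculated 131.3 vs reported 131.3 → residual 0.0 km
SAO, HUMO, BGU are mutually consistent (residuals ≈ 0); RID is off by 36.8 km.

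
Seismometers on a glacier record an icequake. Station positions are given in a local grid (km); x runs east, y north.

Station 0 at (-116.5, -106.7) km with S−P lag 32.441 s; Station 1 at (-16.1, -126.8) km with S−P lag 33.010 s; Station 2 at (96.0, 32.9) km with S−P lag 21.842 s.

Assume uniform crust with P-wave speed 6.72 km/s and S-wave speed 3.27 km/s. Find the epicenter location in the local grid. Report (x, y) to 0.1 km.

-33.9 km east, 82.7 km north

Distance from S−P lag: d = Δt · v_P v_S / (v_P − v_S) = Δt · (6.72·3.27)/(6.72−3.27) ≈ 6.3694·Δt.
So d_Station 0 = 206.63, d_Station 1 = 210.25, d_Station 2 = 139.12 km.
Circle about each station: (x + 116.5)² + (y + 106.7)² = 206.63²; (x + 16.1)² + (y + 126.8)² = 210.25²; (x − 96.0)² + (y − 32.9)² = 139.12².
Subtracting the Station 0 equation from the Station 1 and Station 2 equations removes the quadratic terms:
200.8 x − 40.2 y = -10128.80
425.0 x + 279.2 y = 8682.85
Solving the 2×2 system: x ≈ -33.9, y ≈ 82.7 km.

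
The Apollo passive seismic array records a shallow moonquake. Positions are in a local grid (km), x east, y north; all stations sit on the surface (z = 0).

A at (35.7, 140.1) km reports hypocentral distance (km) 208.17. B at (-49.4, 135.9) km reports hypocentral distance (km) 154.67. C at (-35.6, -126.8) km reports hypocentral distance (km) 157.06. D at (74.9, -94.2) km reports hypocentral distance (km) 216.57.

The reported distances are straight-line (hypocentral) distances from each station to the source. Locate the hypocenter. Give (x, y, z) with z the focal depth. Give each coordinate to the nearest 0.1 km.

(-114.2, 2.2, 43.0)

Each station gives a sphere (x−x_i)² + (y−y_i)² + z² = d_i² (stations at z=0).
Subtracting the A sphere from B and C: z² cancels, leaving linear equations in x and y:
-170.2 x − 8.4 y = 19418.61
-142.6 x − 533.8 y = 15110.01
Solving: x ≈ -114.202, y ≈ 2.201 km (keep extra digits for the depth step; rounded: -114.2, 2.2).
Then from the A sphere: z² = 208.17² − (x − 35.7)² − (y − 140.1)² with x = -114.202, y = 2.201, so z ≈ 42.988 ≈ 43.0 km.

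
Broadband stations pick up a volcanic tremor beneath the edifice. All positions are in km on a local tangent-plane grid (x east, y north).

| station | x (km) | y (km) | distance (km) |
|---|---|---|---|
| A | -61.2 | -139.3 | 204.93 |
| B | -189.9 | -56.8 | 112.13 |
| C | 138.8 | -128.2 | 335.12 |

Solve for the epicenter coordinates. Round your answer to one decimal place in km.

Circle about each station: (x + 61.2)² + (y + 139.3)² = 204.93²; (x + 189.9)² + (y + 56.8)² = 112.13²; (x − 138.8)² + (y + 128.2)² = 335.12².
Subtracting pairs of circle equations eliminates x²+y² and gives linear equations (the radical axes):
-257.4 x + 165.0 y = 45561.49
400.0 x + 22.2 y = -57758.36
Solving the 2×2 system: x ≈ -147.0, y ≈ 46.8 km.

-147.0 km east, 46.8 km north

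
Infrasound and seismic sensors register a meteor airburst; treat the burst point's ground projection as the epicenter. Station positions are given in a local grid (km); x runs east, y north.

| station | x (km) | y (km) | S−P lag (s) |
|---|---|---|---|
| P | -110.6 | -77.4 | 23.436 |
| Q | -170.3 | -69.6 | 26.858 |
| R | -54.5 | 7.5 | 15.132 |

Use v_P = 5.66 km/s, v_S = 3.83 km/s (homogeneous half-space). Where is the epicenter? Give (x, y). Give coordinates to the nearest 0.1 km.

Distance from S−P lag: d = Δt · v_P v_S / (v_P − v_S) = Δt · (5.66·3.83)/(5.66−3.83) ≈ 11.8458·Δt.
So d_P = 277.62, d_Q = 318.15, d_R = 179.25 km.
Circle about each station: (x + 110.6)² + (y + 77.4)² = 277.62²; (x + 170.3)² + (y + 69.6)² = 318.15²; (x + 54.5)² + (y − 7.5)² = 179.25².
Subtracting the P equation from the Q and R equations removes the quadratic terms:
-119.4 x + 15.6 y = -8523.43
112.2 x + 169.8 y = 29745.68
Solving the 2×2 system: x ≈ 86.8, y ≈ 117.8 km.
Check against P (with the unrounded x, y): √((x + 110.6)²+(y + 77.4)²) = 277.63 ≈ 277.62 km. ✓

(86.8, 117.8)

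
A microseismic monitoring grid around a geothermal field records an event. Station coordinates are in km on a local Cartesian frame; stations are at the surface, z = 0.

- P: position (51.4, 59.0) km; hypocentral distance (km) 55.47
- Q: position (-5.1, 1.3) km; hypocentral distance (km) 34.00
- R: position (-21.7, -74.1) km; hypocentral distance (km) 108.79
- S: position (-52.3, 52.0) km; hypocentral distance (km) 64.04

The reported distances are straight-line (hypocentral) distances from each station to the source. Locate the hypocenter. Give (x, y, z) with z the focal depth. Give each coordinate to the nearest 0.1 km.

Each station gives a sphere (x−x_i)² + (y−y_i)² + z² = d_i² (stations at z=0).
Subtracting the P sphere from Q and R: z² cancels, leaving linear equations in x and y:
-113.0 x − 115.4 y = -4174.34
-146.2 x − 266.2 y = -8919.60
Solving: x ≈ 6.199, y ≈ 30.102 km (keep extra digits for the depth step; rounded: 6.2, 30.1).
Then from the P sphere: z² = 55.47² − (x − 51.4)² − (y − 59.0)² with x = 6.199, y = 30.102, so z ≈ 14.096 ≈ 14.1 km.

x ≈ 6.2 km, y ≈ 30.1 km, depth ≈ 14.1 km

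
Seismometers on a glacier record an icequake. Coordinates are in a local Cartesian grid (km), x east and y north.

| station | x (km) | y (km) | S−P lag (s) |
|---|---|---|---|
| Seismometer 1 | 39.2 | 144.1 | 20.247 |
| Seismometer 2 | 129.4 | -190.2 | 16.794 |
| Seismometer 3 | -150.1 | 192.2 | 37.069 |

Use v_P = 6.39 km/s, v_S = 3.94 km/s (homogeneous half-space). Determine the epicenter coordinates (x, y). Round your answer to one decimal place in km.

Distance from S−P lag: d = Δt · v_P v_S / (v_P − v_S) = Δt · (6.39·3.94)/(6.39−3.94) ≈ 10.2762·Δt.
So d_Seismometer 1 = 208.06, d_Seismometer 2 = 172.58, d_Seismometer 3 = 380.93 km.
Circle about each station: (x − 39.2)² + (y − 144.1)² = 208.06²; (x − 129.4)² + (y + 190.2)² = 172.58²; (x + 150.1)² + (y − 192.2)² = 380.93².
Subtracting pairs of circle equations eliminates x²+y² and gives linear equations (the radical axes):
180.4 x − 668.6 y = 44124.06
-378.6 x + 96.2 y = -64649.30
Solving the 2×2 system: x ≈ 165.3, y ≈ -21.4 km.
Check against Seismometer 1 (with the unrounded x, y): √((x − 39.2)²+(y − 144.1)²) = 208.07 ≈ 208.06 km. ✓

x ≈ 165.3 km, y ≈ -21.4 km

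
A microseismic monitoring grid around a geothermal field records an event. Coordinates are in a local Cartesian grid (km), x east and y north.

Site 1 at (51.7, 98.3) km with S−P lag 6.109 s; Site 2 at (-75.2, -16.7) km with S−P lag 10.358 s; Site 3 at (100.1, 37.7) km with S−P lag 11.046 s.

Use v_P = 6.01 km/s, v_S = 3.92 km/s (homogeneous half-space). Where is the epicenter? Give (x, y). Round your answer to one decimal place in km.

Distance from S−P lag: d = Δt · v_P v_S / (v_P − v_S) = Δt · (6.01·3.92)/(6.01−3.92) ≈ 11.2723·Δt.
So d_Site 1 = 68.86, d_Site 2 = 116.76, d_Site 3 = 124.51 km.
Circle about each station: (x − 51.7)² + (y − 98.3)² = 68.86²; (x + 75.2)² + (y + 16.7)² = 116.76²; (x − 100.1)² + (y − 37.7)² = 124.51².
Subtracting pairs of circle equations eliminates x²+y² and gives linear equations (the radical axes):
-253.8 x − 230.0 y = -15293.05
96.8 x − 121.2 y = -11655.52
Solving the 2×2 system: x ≈ -15.6, y ≈ 83.7 km.

(-15.6, 83.7)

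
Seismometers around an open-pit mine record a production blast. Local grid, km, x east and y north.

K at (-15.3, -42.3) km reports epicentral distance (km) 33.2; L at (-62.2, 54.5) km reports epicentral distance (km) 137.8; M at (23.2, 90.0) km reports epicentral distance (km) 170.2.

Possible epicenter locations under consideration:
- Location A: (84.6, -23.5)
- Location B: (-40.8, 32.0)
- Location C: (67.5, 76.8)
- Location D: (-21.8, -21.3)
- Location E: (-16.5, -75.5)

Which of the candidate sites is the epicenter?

Location E

For each candidate, compare |candidate − station| to the reported distance:
Location A: residuals K 68.5, L 28.4, M 41.2 → max 68.5 km
Location B: residuals K 45.4, L 106.7, M 83.8 → max 106.7 km
Location C: residuals K 111.9, L 6.2, M 124.0 → max 124.0 km
Location D: residuals K 11.2, L 51.9, M 50.1 → max 51.9 km
Location E: residuals K 0.0, L 0.0, M 0.0 → max 0.0 km
Only Location E has all residuals ≈ 0.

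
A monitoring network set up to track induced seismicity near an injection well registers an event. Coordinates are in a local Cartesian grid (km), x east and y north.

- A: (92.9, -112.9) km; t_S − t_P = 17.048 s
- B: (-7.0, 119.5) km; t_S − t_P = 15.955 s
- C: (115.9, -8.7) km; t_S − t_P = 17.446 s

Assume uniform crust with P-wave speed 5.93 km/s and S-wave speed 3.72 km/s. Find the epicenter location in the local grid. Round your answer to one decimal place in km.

x ≈ -56.7 km, y ≈ -31.8 km

Distance from S−P lag: d = Δt · v_P v_S / (v_P − v_S) = Δt · (5.93·3.72)/(5.93−3.72) ≈ 9.9817·Δt.
So d_A = 170.17, d_B = 159.26, d_C = 174.14 km.
Circle about each station: (x − 92.9)² + (y + 112.9)² = 170.17²; (x + 7.0)² + (y − 119.5)² = 159.26²; (x − 115.9)² + (y + 8.7)² = 174.14².
Subtracting the A equation from the B and C equations removes the quadratic terms:
-199.8 x + 464.8 y = -3453.49
46.0 x + 208.4 y = -9235.23
Solving the 2×2 system: x ≈ -56.7, y ≈ -31.8 km.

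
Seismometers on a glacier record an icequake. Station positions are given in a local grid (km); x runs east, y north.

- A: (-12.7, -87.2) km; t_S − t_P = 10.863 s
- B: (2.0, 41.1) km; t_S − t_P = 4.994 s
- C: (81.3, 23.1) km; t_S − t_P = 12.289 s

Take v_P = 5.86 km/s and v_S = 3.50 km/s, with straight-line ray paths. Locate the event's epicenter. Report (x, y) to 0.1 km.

(-24.2, 6.5)

Distance from S−P lag: d = Δt · v_P v_S / (v_P − v_S) = Δt · (5.86·3.50)/(5.86−3.50) ≈ 8.6907·Δt.
So d_A = 94.41, d_B = 43.40, d_C = 106.80 km.
Circle about each station: (x + 12.7)² + (y + 87.2)² = 94.41²; (x − 2.0)² + (y − 41.1)² = 43.40²; (x − 81.3)² + (y − 23.1)² = 106.80².
Subtracting the A equation from the B and C equations removes the quadratic terms:
29.4 x + 256.6 y = 957.77
188.0 x + 220.6 y = -3114.82
Solving the 2×2 system: x ≈ -24.2, y ≈ 6.5 km.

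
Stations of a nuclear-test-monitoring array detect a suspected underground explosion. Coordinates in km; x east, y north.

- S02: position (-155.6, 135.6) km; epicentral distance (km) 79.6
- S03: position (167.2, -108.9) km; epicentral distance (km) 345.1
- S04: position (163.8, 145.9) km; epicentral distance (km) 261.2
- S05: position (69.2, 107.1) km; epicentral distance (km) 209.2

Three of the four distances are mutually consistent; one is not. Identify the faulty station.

S04

Solve using three stations at a time. Using S02, S03, S05 (subtract circle equations pairwise → linear system) gives (x, y) ≈ (-134.4, 58.9).
Distances from that point to each station vs reported:
  S02: calculated 79.6 vs reported 79.6 → residual 0.0 km
  S03: calculated 345.1 vs reported 345.1 → residual 0.0 km
  S04: calculated 310.6 vs reported 261.2 → residual 49.4 km
  S05: calculated 209.2 vs reported 209.2 → residual 0.0 km
S02, S03, S05 are mutually consistent (residuals ≈ 0); S04 is off by 49.4 km.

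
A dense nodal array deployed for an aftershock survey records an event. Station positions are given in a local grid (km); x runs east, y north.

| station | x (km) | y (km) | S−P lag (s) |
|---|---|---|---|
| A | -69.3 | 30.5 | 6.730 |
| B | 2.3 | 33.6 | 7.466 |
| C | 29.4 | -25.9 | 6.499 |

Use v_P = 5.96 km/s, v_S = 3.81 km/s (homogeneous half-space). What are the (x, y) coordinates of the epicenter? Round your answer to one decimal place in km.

Distance from S−P lag: d = Δt · v_P v_S / (v_P − v_S) = Δt · (5.96·3.81)/(5.96−3.81) ≈ 10.5617·Δt.
So d_A = 71.08, d_B = 78.85, d_C = 68.64 km.
Circle about each station: (x + 69.3)² + (y − 30.5)² = 71.08²; (x − 2.3)² + (y − 33.6)² = 78.85²; (x − 29.4)² + (y + 25.9)² = 68.64².
Subtracting the A equation from the B and C equations removes the quadratic terms:
143.2 x + 6.2 y = -5763.45
197.4 x − 112.8 y = -3856.65
Solving the 2×2 system: x ≈ -38.8, y ≈ -33.7 km.

x ≈ -38.8 km, y ≈ -33.7 km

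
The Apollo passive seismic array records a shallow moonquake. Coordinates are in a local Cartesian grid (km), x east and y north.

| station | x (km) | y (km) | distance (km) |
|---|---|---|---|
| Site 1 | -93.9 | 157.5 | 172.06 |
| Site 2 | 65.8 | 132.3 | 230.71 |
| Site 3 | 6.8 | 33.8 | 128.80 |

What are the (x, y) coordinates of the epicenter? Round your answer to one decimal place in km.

Circle about each station: (x + 93.9)² + (y − 157.5)² = 172.06²; (x − 65.8)² + (y − 132.3)² = 230.71²; (x − 6.8)² + (y − 33.8)² = 128.80².
Subtracting the Site 1 equation from the Site 2 and Site 3 equations removes the quadratic terms:
319.4 x − 50.4 y = -35412.99
201.4 x − 247.4 y = -19419.58
Solving the 2×2 system: x ≈ -113.0, y ≈ -13.5 km.

(-113.0, -13.5)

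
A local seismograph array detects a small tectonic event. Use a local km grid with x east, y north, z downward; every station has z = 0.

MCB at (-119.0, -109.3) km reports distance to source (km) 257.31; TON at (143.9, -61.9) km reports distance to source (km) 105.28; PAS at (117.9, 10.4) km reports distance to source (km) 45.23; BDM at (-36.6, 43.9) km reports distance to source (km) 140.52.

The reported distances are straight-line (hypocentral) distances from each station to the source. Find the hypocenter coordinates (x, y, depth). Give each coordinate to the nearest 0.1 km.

x ≈ 97.4 km, y ≈ 24.7 km, depth ≈ 37.7 km

Each station gives a sphere (x−x_i)² + (y−y_i)² + z² = d_i² (stations at z=0).
Subtracting the MCB sphere from TON and PAS: z² cancels, leaving linear equations in x and y:
525.8 x + 94.8 y = 53555.89
473.8 x + 239.4 y = 52063.76
Solving: x ≈ 97.401, y ≈ 24.708 km (keep extra digits for the depth step; rounded: 97.4, 24.7).
Then from the MCB sphere: z² = 257.31² − (x + 119.0)² − (y + 109.3)² with x = 97.401, y = 24.708, so z ≈ 37.695 ≈ 37.7 km.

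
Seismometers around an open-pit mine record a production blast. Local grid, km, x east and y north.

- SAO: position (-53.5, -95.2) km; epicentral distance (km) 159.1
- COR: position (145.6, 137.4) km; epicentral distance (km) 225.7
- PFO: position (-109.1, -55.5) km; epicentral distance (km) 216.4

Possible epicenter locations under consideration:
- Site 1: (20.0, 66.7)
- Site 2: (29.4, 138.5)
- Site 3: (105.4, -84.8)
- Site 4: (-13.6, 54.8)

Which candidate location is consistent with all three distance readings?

For each candidate, compare |candidate − station| to the reported distance:
Site 1: residuals SAO 18.7, COR 81.6, PFO 38.6 → max 81.6 km
Site 2: residuals SAO 88.9, COR 109.5, PFO 22.0 → max 109.5 km
Site 3: residuals SAO 0.1, COR 0.1, PFO 0.1 → max 0.1 km
Site 4: residuals SAO 3.9, COR 46.3, PFO 70.5 → max 70.5 km
Only Site 3 has all residuals ≈ 0.

Site 3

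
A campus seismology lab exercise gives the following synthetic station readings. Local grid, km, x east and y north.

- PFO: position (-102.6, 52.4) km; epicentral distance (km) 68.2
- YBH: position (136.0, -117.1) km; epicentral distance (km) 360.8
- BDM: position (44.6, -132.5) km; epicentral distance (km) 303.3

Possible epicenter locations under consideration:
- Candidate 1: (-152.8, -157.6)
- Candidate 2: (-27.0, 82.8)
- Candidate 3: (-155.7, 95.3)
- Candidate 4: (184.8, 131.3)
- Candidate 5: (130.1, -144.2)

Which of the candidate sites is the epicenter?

For each candidate, compare |candidate − station| to the reported distance:
Candidate 1: residuals PFO 147.7, YBH 69.2, BDM 104.3 → max 147.7 km
Candidate 2: residuals PFO 13.3, YBH 102.9, BDM 76.4 → max 102.9 km
Candidate 3: residuals PFO 0.1, YBH 0.0, BDM 0.0 → max 0.1 km
Candidate 4: residuals PFO 229.8, YBH 107.7, BDM 4.6 → max 229.8 km
Candidate 5: residuals PFO 236.4, YBH 333.1, BDM 217.0 → max 333.1 km
Only Candidate 3 has all residuals ≈ 0.

Candidate 3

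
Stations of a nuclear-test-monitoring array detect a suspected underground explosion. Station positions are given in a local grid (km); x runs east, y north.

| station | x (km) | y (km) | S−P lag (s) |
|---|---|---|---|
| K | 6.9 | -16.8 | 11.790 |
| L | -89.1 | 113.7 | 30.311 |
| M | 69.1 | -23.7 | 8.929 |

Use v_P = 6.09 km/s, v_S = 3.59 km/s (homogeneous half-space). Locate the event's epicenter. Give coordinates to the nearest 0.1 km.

Distance from S−P lag: d = Δt · v_P v_S / (v_P − v_S) = Δt · (6.09·3.59)/(6.09−3.59) ≈ 8.7452·Δt.
So d_K = 103.11, d_L = 265.08, d_M = 78.09 km.
Circle about each station: (x − 6.9)² + (y + 16.8)² = 103.11²; (x + 89.1)² + (y − 113.7)² = 265.08²; (x − 69.1)² + (y + 23.7)² = 78.09².
Subtracting the K equation from the L and M equations removes the quadratic terms:
-192.0 x + 261.0 y = -39099.08
124.4 x − 13.8 y = 9540.27
Solving the 2×2 system: x ≈ 65.4, y ≈ -101.7 km.

x ≈ 65.4 km, y ≈ -101.7 km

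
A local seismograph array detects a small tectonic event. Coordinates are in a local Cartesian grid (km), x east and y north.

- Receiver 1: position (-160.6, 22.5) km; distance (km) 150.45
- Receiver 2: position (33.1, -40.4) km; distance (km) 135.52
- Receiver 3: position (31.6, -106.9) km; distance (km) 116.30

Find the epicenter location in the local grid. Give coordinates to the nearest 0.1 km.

Circle about each station: (x + 160.6)² + (y − 22.5)² = 150.45²; (x − 33.1)² + (y + 40.4)² = 135.52²; (x − 31.6)² + (y + 106.9)² = 116.30².
Subtracting the Receiver 1 equation from the Receiver 2 and Receiver 3 equations removes the quadratic terms:
387.4 x − 125.8 y = -19301.31
384.4 x − 258.8 y = -4762.93
Solving the 2×2 system: x ≈ -84.7, y ≈ -107.4 km.

x ≈ -84.7 km, y ≈ -107.4 km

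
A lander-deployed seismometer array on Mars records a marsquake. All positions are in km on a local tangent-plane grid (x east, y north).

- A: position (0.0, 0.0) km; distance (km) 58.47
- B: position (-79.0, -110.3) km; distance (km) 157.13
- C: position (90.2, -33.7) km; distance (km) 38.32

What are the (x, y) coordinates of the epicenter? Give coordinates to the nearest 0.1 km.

(52.9, -24.9)

Circle about each station: x² + y² = 58.47²; (x + 79.0)² + (y + 110.3)² = 157.13²; (x − 90.2)² + (y + 33.7)² = 38.32².
Subtracting the A equation from the B and C equations removes the quadratic terms:
-158.0 x − 220.6 y = -2864.01
180.4 x − 67.4 y = 11222.05
Solving the 2×2 system: x ≈ 52.9, y ≈ -24.9 km.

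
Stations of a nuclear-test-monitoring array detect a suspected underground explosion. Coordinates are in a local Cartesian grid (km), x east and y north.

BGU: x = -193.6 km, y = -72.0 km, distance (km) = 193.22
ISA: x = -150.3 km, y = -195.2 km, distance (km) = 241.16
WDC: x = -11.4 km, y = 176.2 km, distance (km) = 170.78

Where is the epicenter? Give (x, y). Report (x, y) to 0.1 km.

(-16.6, 5.5)

Circle about each station: (x + 193.6)² + (y + 72.0)² = 193.22²; (x + 150.3)² + (y + 195.2)² = 241.16²; (x + 11.4)² + (y − 176.2)² = 170.78².
Subtracting the BGU equation from the ISA and WDC equations removes the quadratic terms:
86.6 x − 246.4 y = -2796.01
364.4 x + 496.4 y = -3320.40
Solving the 2×2 system: x ≈ -16.6, y ≈ 5.5 km.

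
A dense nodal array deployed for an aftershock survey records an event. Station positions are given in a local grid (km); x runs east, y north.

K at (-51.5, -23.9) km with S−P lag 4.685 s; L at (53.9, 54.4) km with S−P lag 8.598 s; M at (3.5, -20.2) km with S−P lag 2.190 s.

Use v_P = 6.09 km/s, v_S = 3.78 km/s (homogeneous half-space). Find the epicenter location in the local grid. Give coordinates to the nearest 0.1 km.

Distance from S−P lag: d = Δt · v_P v_S / (v_P − v_S) = Δt · (6.09·3.78)/(6.09−3.78) ≈ 9.9655·Δt.
So d_K = 46.69, d_L = 85.68, d_M = 21.82 km.
Circle about each station: (x + 51.5)² + (y + 23.9)² = 46.69²; (x − 53.9)² + (y − 54.4)² = 85.68²; (x − 3.5)² + (y + 20.2)² = 21.82².
Subtracting the K equation from the L and M equations removes the quadratic terms:
210.8 x + 156.6 y = -2520.00
110.0 x + 7.4 y = -1099.33
Solving the 2×2 system: x ≈ -9.8, y ≈ -2.9 km.

(-9.8, -2.9)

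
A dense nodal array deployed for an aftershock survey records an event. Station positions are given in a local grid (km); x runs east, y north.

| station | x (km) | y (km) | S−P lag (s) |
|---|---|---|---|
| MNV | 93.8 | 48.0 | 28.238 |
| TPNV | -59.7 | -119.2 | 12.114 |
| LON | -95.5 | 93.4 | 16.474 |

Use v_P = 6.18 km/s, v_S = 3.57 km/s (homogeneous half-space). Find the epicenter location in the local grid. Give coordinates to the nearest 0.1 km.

Distance from S−P lag: d = Δt · v_P v_S / (v_P − v_S) = Δt · (6.18·3.57)/(6.18−3.57) ≈ 8.4531·Δt.
So d_MNV = 238.70, d_TPNV = 102.40, d_LON = 139.26 km.
Circle about each station: (x − 93.8)² + (y − 48.0)² = 238.70²; (x + 59.7)² + (y + 119.2)² = 102.40²; (x + 95.5)² + (y − 93.4)² = 139.26².
Subtracting the MNV equation from the TPNV and LON equations removes the quadratic terms:
-307.0 x − 334.4 y = 53162.22
-378.6 x + 90.8 y = 44325.71
Solving the 2×2 system: x ≈ -127.2, y ≈ -42.2 km.
Check against MNV (with the unrounded x, y): √((x − 93.8)²+(y − 48.0)²) = 238.70 ≈ 238.70 km. ✓

x ≈ -127.2 km, y ≈ -42.2 km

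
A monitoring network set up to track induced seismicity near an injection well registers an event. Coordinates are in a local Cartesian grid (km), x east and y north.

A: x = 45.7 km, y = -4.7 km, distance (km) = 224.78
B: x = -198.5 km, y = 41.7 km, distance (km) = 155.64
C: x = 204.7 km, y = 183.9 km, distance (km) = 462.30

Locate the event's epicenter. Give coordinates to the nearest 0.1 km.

Circle about each station: (x − 45.7)² + (y + 4.7)² = 224.78²; (x + 198.5)² + (y − 41.7)² = 155.64²; (x − 204.7)² + (y − 183.9)² = 462.30².
Subtracting pairs of circle equations eliminates x²+y² and gives linear equations (the radical axes):
-488.4 x + 92.8 y = 65332.80
318.0 x + 377.2 y = -89584.52
Solving the 2×2 system: x ≈ -154.2, y ≈ -107.5 km.

(-154.2, -107.5)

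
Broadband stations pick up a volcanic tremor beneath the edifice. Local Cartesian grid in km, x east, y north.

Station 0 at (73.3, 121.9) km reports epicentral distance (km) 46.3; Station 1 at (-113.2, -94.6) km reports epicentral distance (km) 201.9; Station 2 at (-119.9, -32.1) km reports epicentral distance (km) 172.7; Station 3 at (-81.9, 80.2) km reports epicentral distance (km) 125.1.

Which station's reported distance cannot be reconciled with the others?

Station 0

Solve using three stations at a time. Using Station 1, Station 2, Station 3 (subtract circle equations pairwise → linear system) gives (x, y) ≈ (36.7, 40.6).
Distances from that point to each station vs reported:
  Station 0: calculated 89.2 vs reported 46.3 → residual 42.9 km
  Station 1: calculated 201.9 vs reported 201.9 → residual 0.0 km
  Station 2: calculated 172.7 vs reported 172.7 → residual 0.0 km
  Station 3: calculated 125.1 vs reported 125.1 → residual 0.0 km
Station 1, Station 2, Station 3 are mutually consistent (residuals ≈ 0); Station 0 is off by 42.9 km.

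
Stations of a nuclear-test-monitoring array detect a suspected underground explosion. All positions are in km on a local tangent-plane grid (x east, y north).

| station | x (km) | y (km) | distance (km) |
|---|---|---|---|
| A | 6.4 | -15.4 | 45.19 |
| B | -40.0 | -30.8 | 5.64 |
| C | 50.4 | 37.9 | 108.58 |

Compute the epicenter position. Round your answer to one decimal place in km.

Circle about each station: (x − 6.4)² + (y + 15.4)² = 45.19²; (x + 40.0)² + (y + 30.8)² = 5.64²; (x − 50.4)² + (y − 37.9)² = 108.58².
Subtracting the A equation from the B and C equations removes the quadratic terms:
-92.8 x − 30.8 y = 4280.85
88.0 x + 106.6 y = -6049.03
Solving the 2×2 system: x ≈ -37.6, y ≈ -25.7 km.

-37.6 km east, -25.7 km north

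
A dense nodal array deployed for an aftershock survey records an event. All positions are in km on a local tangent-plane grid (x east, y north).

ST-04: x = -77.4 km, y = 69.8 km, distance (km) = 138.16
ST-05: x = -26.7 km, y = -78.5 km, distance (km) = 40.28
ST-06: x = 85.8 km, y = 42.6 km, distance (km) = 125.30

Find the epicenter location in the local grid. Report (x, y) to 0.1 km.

(-2.5, -46.3)

Circle about each station: (x + 77.4)² + (y − 69.8)² = 138.16²; (x + 26.7)² + (y + 78.5)² = 40.28²; (x − 85.8)² + (y − 42.6)² = 125.30².
Subtracting the ST-04 equation from the ST-05 and ST-06 equations removes the quadratic terms:
101.4 x − 296.6 y = 13478.05
326.4 x − 54.4 y = 1701.70
Solving the 2×2 system: x ≈ -2.5, y ≈ -46.3 km.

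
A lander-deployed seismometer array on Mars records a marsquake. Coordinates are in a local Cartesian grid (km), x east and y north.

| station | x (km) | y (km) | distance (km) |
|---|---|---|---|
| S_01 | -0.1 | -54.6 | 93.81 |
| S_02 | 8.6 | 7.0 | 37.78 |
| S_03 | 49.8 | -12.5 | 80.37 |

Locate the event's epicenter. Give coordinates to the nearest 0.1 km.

Circle about each station: (x + 0.1)² + (y + 54.6)² = 93.81²; (x − 8.6)² + (y − 7.0)² = 37.78²; (x − 49.8)² + (y + 12.5)² = 80.37².
Subtracting pairs of circle equations eliminates x²+y² and gives linear equations (the radical axes):
17.4 x + 123.2 y = 4514.78
99.8 x + 84.2 y = 1996.10
Solving the 2×2 system: x ≈ -12.4, y ≈ 38.4 km.

-12.4 km east, 38.4 km north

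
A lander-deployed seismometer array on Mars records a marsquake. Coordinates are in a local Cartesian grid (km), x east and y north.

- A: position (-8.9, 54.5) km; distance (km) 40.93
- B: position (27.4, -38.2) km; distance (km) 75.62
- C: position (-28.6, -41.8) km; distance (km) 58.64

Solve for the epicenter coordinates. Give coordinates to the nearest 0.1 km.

(-24.6, 16.7)

Circle about each station: (x + 8.9)² + (y − 54.5)² = 40.93²; (x − 27.4)² + (y + 38.2)² = 75.62²; (x + 28.6)² + (y + 41.8)² = 58.64².
Subtracting pairs of circle equations eliminates x²+y² and gives linear equations (the radical axes):
72.6 x − 185.4 y = -4882.58
-39.4 x − 192.6 y = -2247.64
Solving the 2×2 system: x ≈ -24.6, y ≈ 16.7 km.
Check against A (with the unrounded x, y): √((x + 8.9)²+(y − 54.5)²) = 40.93 ≈ 40.93 km. ✓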